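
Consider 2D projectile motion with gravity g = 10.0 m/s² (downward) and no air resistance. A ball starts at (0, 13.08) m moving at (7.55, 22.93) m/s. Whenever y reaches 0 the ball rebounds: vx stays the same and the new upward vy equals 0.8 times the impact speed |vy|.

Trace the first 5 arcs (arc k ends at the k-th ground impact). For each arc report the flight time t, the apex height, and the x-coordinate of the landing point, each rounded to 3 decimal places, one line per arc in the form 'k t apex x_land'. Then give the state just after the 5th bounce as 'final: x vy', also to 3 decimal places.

Arc 1: start y=13.080, vy=22.930 → t=5.099, apex=39.369, x_land=38.498, impact vy=-28.060
  bounce: vy ← 0.8·28.060 = 22.448
Arc 2: start y=0.000, vy=22.448 → t=4.490, apex=25.196, x_land=72.395, impact vy=-22.448
  bounce: vy ← 0.8·22.448 = 17.959
Arc 3: start y=0.000, vy=17.959 → t=3.592, apex=16.126, x_land=99.512, impact vy=-17.959
  bounce: vy ← 0.8·17.959 = 14.367
Arc 4: start y=0.000, vy=14.367 → t=2.873, apex=10.320, x_land=121.206, impact vy=-14.367
  bounce: vy ← 0.8·14.367 = 11.494
Arc 5: start y=0.000, vy=11.494 → t=2.299, apex=6.605, x_land=138.561, impact vy=-11.494
  bounce: vy ← 0.8·11.494 = 9.195

1 5.099 39.369 38.498
2 4.490 25.196 72.395
3 3.592 16.126 99.512
4 2.873 10.320 121.206
5 2.299 6.605 138.561
final: 138.561 9.195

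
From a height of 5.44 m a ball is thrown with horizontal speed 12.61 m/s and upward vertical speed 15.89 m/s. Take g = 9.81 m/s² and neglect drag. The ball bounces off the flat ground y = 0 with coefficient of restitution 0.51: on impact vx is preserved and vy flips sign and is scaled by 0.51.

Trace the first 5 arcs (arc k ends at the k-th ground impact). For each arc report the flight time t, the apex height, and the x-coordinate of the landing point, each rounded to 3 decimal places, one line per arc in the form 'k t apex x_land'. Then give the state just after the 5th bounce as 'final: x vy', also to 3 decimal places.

Arc 1: start y=5.440, vy=15.890 → t=3.552, apex=18.309, x_land=44.788, impact vy=-18.953
  bounce: vy ← 0.51·18.953 = 9.666
Arc 2: start y=0.000, vy=9.666 → t=1.971, apex=4.762, x_land=69.638, impact vy=-9.666
  bounce: vy ← 0.51·9.666 = 4.930
Arc 3: start y=0.000, vy=4.930 → t=1.005, apex=1.239, x_land=82.312, impact vy=-4.930
  bounce: vy ← 0.51·4.930 = 2.514
Arc 4: start y=0.000, vy=2.514 → t=0.513, apex=0.322, x_land=88.776, impact vy=-2.514
  bounce: vy ← 0.51·2.514 = 1.282
Arc 5: start y=0.000, vy=1.282 → t=0.261, apex=0.084, x_land=92.072, impact vy=-1.282
  bounce: vy ← 0.51·1.282 = 0.654

1 3.552 18.309 44.788
2 1.971 4.762 69.638
3 1.005 1.239 82.312
4 0.513 0.322 88.776
5 0.261 0.084 92.072
final: 92.072 0.654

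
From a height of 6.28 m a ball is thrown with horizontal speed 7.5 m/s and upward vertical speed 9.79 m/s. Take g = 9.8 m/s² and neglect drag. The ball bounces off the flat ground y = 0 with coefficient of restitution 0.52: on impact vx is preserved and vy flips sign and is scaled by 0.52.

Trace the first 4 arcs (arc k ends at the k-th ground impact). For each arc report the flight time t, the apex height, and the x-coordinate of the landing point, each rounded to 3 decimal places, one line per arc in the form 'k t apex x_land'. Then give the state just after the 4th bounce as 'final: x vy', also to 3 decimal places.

1 2.509 11.170 18.816
2 1.570 3.020 30.593
3 0.817 0.817 36.717
4 0.425 0.221 39.901
final: 39.901 1.082

Arc 1: start y=6.280, vy=9.790 → t=2.509, apex=11.170, x_land=18.816, impact vy=-14.796
  bounce: vy ← 0.52·14.796 = 7.694
Arc 2: start y=0.000, vy=7.694 → t=1.570, apex=3.020, x_land=30.593, impact vy=-7.694
  bounce: vy ← 0.52·7.694 = 4.001
Arc 3: start y=0.000, vy=4.001 → t=0.817, apex=0.817, x_land=36.717, impact vy=-4.001
  bounce: vy ← 0.52·4.001 = 2.080
Arc 4: start y=0.000, vy=2.080 → t=0.425, apex=0.221, x_land=39.901, impact vy=-2.080
  bounce: vy ← 0.52·2.080 = 1.082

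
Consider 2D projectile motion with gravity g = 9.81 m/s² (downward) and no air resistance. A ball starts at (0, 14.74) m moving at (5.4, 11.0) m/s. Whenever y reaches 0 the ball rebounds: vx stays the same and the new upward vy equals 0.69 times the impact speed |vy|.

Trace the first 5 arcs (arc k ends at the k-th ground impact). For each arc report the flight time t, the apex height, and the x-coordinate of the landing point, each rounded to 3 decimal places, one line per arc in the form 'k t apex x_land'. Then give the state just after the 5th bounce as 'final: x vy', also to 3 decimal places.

Arc 1: start y=14.740, vy=11.000 → t=3.186, apex=20.907, x_land=17.204, impact vy=-20.253
  bounce: vy ← 0.69·20.253 = 13.975
Arc 2: start y=0.000, vy=13.975 → t=2.849, apex=9.954, x_land=32.589, impact vy=-13.975
  bounce: vy ← 0.69·13.975 = 9.643
Arc 3: start y=0.000, vy=9.643 → t=1.966, apex=4.739, x_land=43.205, impact vy=-9.643
  bounce: vy ← 0.69·9.643 = 6.653
Arc 4: start y=0.000, vy=6.653 → t=1.356, apex=2.256, x_land=50.529, impact vy=-6.653
  bounce: vy ← 0.69·6.653 = 4.591
Arc 5: start y=0.000, vy=4.591 → t=0.936, apex=1.074, x_land=55.584, impact vy=-4.591
  bounce: vy ← 0.69·4.591 = 3.168

1 3.186 20.907 17.204
2 2.849 9.954 32.589
3 1.966 4.739 43.205
4 1.356 2.256 50.529
5 0.936 1.074 55.584
final: 55.584 3.168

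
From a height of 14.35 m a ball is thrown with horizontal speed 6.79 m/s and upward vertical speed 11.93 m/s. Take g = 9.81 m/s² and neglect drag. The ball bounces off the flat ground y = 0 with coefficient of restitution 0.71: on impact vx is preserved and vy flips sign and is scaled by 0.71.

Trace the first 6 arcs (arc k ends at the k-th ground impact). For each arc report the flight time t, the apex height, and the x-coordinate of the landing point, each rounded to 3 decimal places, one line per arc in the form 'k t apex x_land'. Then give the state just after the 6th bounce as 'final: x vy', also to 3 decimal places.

Arc 1: start y=14.350, vy=11.930 → t=3.315, apex=21.604, x_land=22.507, impact vy=-20.588
  bounce: vy ← 0.71·20.588 = 14.618
Arc 2: start y=0.000, vy=14.618 → t=2.980, apex=10.891, x_land=42.743, impact vy=-14.618
  bounce: vy ← 0.71·14.618 = 10.378
Arc 3: start y=0.000, vy=10.378 → t=2.116, apex=5.490, x_land=57.110, impact vy=-10.378
  bounce: vy ← 0.71·10.378 = 7.369
Arc 4: start y=0.000, vy=7.369 → t=1.502, apex=2.767, x_land=67.310, impact vy=-7.369
  bounce: vy ← 0.71·7.369 = 5.232
Arc 5: start y=0.000, vy=5.232 → t=1.067, apex=1.395, x_land=74.552, impact vy=-5.232
  bounce: vy ← 0.71·5.232 = 3.715
Arc 6: start y=0.000, vy=3.715 → t=0.757, apex=0.703, x_land=79.695, impact vy=-3.715
  bounce: vy ← 0.71·3.715 = 2.637

1 3.315 21.604 22.507
2 2.980 10.891 42.743
3 2.116 5.490 57.110
4 1.502 2.767 67.310
5 1.067 1.395 74.552
6 0.757 0.703 79.695
final: 79.695 2.637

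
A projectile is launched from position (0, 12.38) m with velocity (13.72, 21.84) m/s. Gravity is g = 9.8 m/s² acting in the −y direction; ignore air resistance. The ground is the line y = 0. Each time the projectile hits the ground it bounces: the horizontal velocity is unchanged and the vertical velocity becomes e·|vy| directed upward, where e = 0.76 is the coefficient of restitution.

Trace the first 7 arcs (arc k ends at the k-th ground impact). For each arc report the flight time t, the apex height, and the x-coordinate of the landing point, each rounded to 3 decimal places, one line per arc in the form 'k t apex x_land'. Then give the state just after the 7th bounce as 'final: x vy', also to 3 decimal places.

Arc 1: start y=12.380, vy=21.840 → t=4.966, apex=36.716, x_land=68.132, impact vy=-26.826
  bounce: vy ← 0.76·26.826 = 20.388
Arc 2: start y=0.000, vy=20.388 → t=4.161, apex=21.207, x_land=125.218, impact vy=-20.388
  bounce: vy ← 0.76·20.388 = 15.495
Arc 3: start y=0.000, vy=15.495 → t=3.162, apex=12.249, x_land=168.603, impact vy=-15.495
  bounce: vy ← 0.76·15.495 = 11.776
Arc 4: start y=0.000, vy=11.776 → t=2.403, apex=7.075, x_land=201.576, impact vy=-11.776
  bounce: vy ← 0.76·11.776 = 8.950
Arc 5: start y=0.000, vy=8.950 → t=1.826, apex=4.087, x_land=226.635, impact vy=-8.950
  bounce: vy ← 0.76·8.950 = 6.802
Arc 6: start y=0.000, vy=6.802 → t=1.388, apex=2.360, x_land=245.680, impact vy=-6.802
  bounce: vy ← 0.76·6.802 = 5.169
Arc 7: start y=0.000, vy=5.169 → t=1.055, apex=1.363, x_land=260.154, impact vy=-5.169
  bounce: vy ← 0.76·5.169 = 3.929

1 4.966 36.716 68.132
2 4.161 21.207 125.218
3 3.162 12.249 168.603
4 2.403 7.075 201.576
5 1.826 4.087 226.635
6 1.388 2.360 245.680
7 1.055 1.363 260.154
final: 260.154 3.929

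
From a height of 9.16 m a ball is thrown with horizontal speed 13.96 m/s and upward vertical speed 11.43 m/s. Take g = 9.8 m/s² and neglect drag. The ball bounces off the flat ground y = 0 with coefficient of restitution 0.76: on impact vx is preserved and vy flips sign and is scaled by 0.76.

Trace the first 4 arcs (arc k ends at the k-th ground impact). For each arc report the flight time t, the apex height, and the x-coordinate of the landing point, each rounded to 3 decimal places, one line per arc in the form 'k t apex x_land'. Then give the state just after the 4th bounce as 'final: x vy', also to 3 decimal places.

1 2.963 15.826 41.370
2 2.732 9.141 79.504
3 2.076 5.280 108.486
4 1.578 3.050 130.512
final: 130.512 5.876

Arc 1: start y=9.160, vy=11.430 → t=2.963, apex=15.826, x_land=41.370, impact vy=-17.612
  bounce: vy ← 0.76·17.612 = 13.385
Arc 2: start y=0.000, vy=13.385 → t=2.732, apex=9.141, x_land=79.504, impact vy=-13.385
  bounce: vy ← 0.76·13.385 = 10.173
Arc 3: start y=0.000, vy=10.173 → t=2.076, apex=5.280, x_land=108.486, impact vy=-10.173
  bounce: vy ← 0.76·10.173 = 7.731
Arc 4: start y=0.000, vy=7.731 → t=1.578, apex=3.050, x_land=130.512, impact vy=-7.731
  bounce: vy ← 0.76·7.731 = 5.876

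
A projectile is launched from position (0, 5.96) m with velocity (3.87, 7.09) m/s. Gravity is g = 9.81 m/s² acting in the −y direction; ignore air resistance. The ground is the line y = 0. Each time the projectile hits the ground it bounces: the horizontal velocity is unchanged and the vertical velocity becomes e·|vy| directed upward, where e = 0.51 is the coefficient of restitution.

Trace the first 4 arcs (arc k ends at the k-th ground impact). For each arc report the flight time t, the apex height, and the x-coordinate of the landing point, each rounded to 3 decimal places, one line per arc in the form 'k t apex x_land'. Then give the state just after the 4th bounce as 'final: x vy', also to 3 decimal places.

1 2.041 8.522 7.898
2 1.344 2.217 13.101
3 0.686 0.577 15.755
4 0.350 0.150 17.108
final: 17.108 0.875

Arc 1: start y=5.960, vy=7.090 → t=2.041, apex=8.522, x_land=7.898, impact vy=-12.931
  bounce: vy ← 0.51·12.931 = 6.595
Arc 2: start y=0.000, vy=6.595 → t=1.344, apex=2.217, x_land=13.101, impact vy=-6.595
  bounce: vy ← 0.51·6.595 = 3.363
Arc 3: start y=0.000, vy=3.363 → t=0.686, apex=0.577, x_land=15.755, impact vy=-3.363
  bounce: vy ← 0.51·3.363 = 1.715
Arc 4: start y=0.000, vy=1.715 → t=0.350, apex=0.150, x_land=17.108, impact vy=-1.715
  bounce: vy ← 0.51·1.715 = 0.875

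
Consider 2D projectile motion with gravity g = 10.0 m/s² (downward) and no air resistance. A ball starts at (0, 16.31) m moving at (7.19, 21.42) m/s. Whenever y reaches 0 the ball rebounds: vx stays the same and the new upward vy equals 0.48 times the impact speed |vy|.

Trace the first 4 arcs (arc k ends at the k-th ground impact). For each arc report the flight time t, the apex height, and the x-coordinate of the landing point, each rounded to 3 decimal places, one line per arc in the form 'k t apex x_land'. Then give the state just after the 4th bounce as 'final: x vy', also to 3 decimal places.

1 4.944 39.251 35.546
2 2.690 9.043 54.885
3 1.291 2.084 64.168
4 0.620 0.480 68.624
final: 68.624 1.487

Arc 1: start y=16.310, vy=21.420 → t=4.944, apex=39.251, x_land=35.546, impact vy=-28.018
  bounce: vy ← 0.48·28.018 = 13.449
Arc 2: start y=0.000, vy=13.449 → t=2.690, apex=9.043, x_land=54.885, impact vy=-13.449
  bounce: vy ← 0.48·13.449 = 6.455
Arc 3: start y=0.000, vy=6.455 → t=1.291, apex=2.084, x_land=64.168, impact vy=-6.455
  bounce: vy ← 0.48·6.455 = 3.099
Arc 4: start y=0.000, vy=3.099 → t=0.620, apex=0.480, x_land=68.624, impact vy=-3.099
  bounce: vy ← 0.48·3.099 = 1.487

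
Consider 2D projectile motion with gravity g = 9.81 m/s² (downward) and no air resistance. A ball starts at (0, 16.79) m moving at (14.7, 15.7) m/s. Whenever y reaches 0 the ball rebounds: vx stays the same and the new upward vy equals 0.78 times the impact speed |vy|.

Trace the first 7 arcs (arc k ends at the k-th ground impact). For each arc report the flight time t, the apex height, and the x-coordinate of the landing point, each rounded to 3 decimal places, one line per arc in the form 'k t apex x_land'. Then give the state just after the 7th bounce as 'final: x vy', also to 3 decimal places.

Arc 1: start y=16.790, vy=15.700 → t=4.047, apex=29.353, x_land=59.486, impact vy=-23.998
  bounce: vy ← 0.78·23.998 = 18.719
Arc 2: start y=0.000, vy=18.719 → t=3.816, apex=17.858, x_land=115.585, impact vy=-18.719
  bounce: vy ← 0.78·18.719 = 14.600
Arc 3: start y=0.000, vy=14.600 → t=2.977, apex=10.865, x_land=159.342, impact vy=-14.600
  bounce: vy ← 0.78·14.600 = 11.388
Arc 4: start y=0.000, vy=11.388 → t=2.322, apex=6.610, x_land=193.472, impact vy=-11.388
  bounce: vy ← 0.78·11.388 = 8.883
Arc 5: start y=0.000, vy=8.883 → t=1.811, apex=4.022, x_land=220.093, impact vy=-8.883
  bounce: vy ← 0.78·8.883 = 6.929
Arc 6: start y=0.000, vy=6.929 → t=1.413, apex=2.447, x_land=240.858, impact vy=-6.929
  bounce: vy ← 0.78·6.929 = 5.404
Arc 7: start y=0.000, vy=5.404 → t=1.102, apex=1.489, x_land=257.055, impact vy=-5.404
  bounce: vy ← 0.78·5.404 = 4.215

1 4.047 29.353 59.486
2 3.816 17.858 115.585
3 2.977 10.865 159.342
4 2.322 6.610 193.472
5 1.811 4.022 220.093
6 1.413 2.447 240.858
7 1.102 1.489 257.055
final: 257.055 4.215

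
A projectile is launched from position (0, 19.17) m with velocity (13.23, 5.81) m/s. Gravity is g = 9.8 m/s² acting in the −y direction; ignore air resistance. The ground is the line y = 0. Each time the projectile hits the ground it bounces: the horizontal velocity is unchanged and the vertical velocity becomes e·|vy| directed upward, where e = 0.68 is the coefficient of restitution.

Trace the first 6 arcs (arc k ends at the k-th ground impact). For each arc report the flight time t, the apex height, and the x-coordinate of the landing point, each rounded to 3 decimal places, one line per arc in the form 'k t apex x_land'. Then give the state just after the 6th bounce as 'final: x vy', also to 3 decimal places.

1 2.658 20.892 35.162
2 2.808 9.661 72.315
3 1.910 4.467 97.579
4 1.299 2.066 114.758
5 0.883 0.955 126.440
6 0.600 0.442 134.384
final: 134.384 2.001

Arc 1: start y=19.170, vy=5.810 → t=2.658, apex=20.892, x_land=35.162, impact vy=-20.236
  bounce: vy ← 0.68·20.236 = 13.760
Arc 2: start y=0.000, vy=13.760 → t=2.808, apex=9.661, x_land=72.315, impact vy=-13.760
  bounce: vy ← 0.68·13.760 = 9.357
Arc 3: start y=0.000, vy=9.357 → t=1.910, apex=4.467, x_land=97.579, impact vy=-9.357
  bounce: vy ← 0.68·9.357 = 6.363
Arc 4: start y=0.000, vy=6.363 → t=1.299, apex=2.066, x_land=114.758, impact vy=-6.363
  bounce: vy ← 0.68·6.363 = 4.327
Arc 5: start y=0.000, vy=4.327 → t=0.883, apex=0.955, x_land=126.440, impact vy=-4.327
  bounce: vy ← 0.68·4.327 = 2.942
Arc 6: start y=0.000, vy=2.942 → t=0.600, apex=0.442, x_land=134.384, impact vy=-2.942
  bounce: vy ← 0.68·2.942 = 2.001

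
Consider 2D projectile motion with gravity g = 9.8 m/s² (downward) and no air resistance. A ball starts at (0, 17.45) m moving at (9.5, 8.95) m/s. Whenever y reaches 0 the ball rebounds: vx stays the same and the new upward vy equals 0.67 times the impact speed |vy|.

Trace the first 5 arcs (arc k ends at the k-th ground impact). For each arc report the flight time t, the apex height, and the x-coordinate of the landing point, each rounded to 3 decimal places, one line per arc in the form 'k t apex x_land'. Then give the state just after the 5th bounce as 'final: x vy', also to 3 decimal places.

1 3.010 21.537 28.593
2 2.809 9.668 55.281
3 1.882 4.340 73.162
4 1.261 1.948 85.143
5 0.845 0.875 93.169
final: 93.169 2.774

Arc 1: start y=17.450, vy=8.950 → t=3.010, apex=21.537, x_land=28.593, impact vy=-20.546
  bounce: vy ← 0.67·20.546 = 13.766
Arc 2: start y=0.000, vy=13.766 → t=2.809, apex=9.668, x_land=55.281, impact vy=-13.766
  bounce: vy ← 0.67·13.766 = 9.223
Arc 3: start y=0.000, vy=9.223 → t=1.882, apex=4.340, x_land=73.162, impact vy=-9.223
  bounce: vy ← 0.67·9.223 = 6.179
Arc 4: start y=0.000, vy=6.179 → t=1.261, apex=1.948, x_land=85.143, impact vy=-6.179
  bounce: vy ← 0.67·6.179 = 4.140
Arc 5: start y=0.000, vy=4.140 → t=0.845, apex=0.875, x_land=93.169, impact vy=-4.140
  bounce: vy ← 0.67·4.140 = 2.774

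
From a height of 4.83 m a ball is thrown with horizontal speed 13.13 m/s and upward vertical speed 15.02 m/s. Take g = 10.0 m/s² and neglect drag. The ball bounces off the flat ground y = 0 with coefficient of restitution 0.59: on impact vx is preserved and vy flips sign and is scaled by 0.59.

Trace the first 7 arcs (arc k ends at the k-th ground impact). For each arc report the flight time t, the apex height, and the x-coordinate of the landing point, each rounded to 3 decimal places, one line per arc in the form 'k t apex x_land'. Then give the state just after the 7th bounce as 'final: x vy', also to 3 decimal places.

Arc 1: start y=4.830, vy=15.020 → t=3.297, apex=16.110, x_land=43.290, impact vy=-17.950
  bounce: vy ← 0.59·17.950 = 10.590
Arc 2: start y=0.000, vy=10.590 → t=2.118, apex=5.608, x_land=71.100, impact vy=-10.590
  bounce: vy ← 0.59·10.590 = 6.248
Arc 3: start y=0.000, vy=6.248 → t=1.250, apex=1.952, x_land=87.508, impact vy=-6.248
  bounce: vy ← 0.59·6.248 = 3.687
Arc 4: start y=0.000, vy=3.687 → t=0.737, apex=0.680, x_land=97.189, impact vy=-3.687
  bounce: vy ← 0.59·3.687 = 2.175
Arc 5: start y=0.000, vy=2.175 → t=0.435, apex=0.237, x_land=102.901, impact vy=-2.175
  bounce: vy ← 0.59·2.175 = 1.283
Arc 6: start y=0.000, vy=1.283 → t=0.257, apex=0.082, x_land=106.271, impact vy=-1.283
  bounce: vy ← 0.59·1.283 = 0.757
Arc 7: start y=0.000, vy=0.757 → t=0.151, apex=0.029, x_land=108.259, impact vy=-0.757
  bounce: vy ← 0.59·0.757 = 0.447

1 3.297 16.110 43.290
2 2.118 5.608 71.100
3 1.250 1.952 87.508
4 0.737 0.680 97.189
5 0.435 0.237 102.901
6 0.257 0.082 106.271
7 0.151 0.029 108.259
final: 108.259 0.447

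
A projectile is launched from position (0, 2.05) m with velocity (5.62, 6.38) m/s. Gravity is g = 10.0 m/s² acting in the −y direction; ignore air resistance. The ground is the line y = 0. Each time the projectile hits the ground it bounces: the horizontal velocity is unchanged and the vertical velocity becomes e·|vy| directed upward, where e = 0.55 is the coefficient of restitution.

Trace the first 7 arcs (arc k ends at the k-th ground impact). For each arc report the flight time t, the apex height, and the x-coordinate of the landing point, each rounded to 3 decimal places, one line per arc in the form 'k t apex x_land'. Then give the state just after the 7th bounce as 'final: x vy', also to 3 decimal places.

Arc 1: start y=2.050, vy=6.380 → t=1.542, apex=4.085, x_land=8.666, impact vy=-9.039
  bounce: vy ← 0.55·9.039 = 4.971
Arc 2: start y=0.000, vy=4.971 → t=0.994, apex=1.236, x_land=14.253, impact vy=-4.971
  bounce: vy ← 0.55·4.971 = 2.734
Arc 3: start y=0.000, vy=2.734 → t=0.547, apex=0.374, x_land=17.327, impact vy=-2.734
  bounce: vy ← 0.55·2.734 = 1.504
Arc 4: start y=0.000, vy=1.504 → t=0.301, apex=0.113, x_land=19.017, impact vy=-1.504
  bounce: vy ← 0.55·1.504 = 0.827
Arc 5: start y=0.000, vy=0.827 → t=0.165, apex=0.034, x_land=19.947, impact vy=-0.827
  bounce: vy ← 0.55·0.827 = 0.455
Arc 6: start y=0.000, vy=0.455 → t=0.091, apex=0.010, x_land=20.458, impact vy=-0.455
  bounce: vy ← 0.55·0.455 = 0.250
Arc 7: start y=0.000, vy=0.250 → t=0.050, apex=0.003, x_land=20.739, impact vy=-0.250
  bounce: vy ← 0.55·0.250 = 0.138

1 1.542 4.085 8.666
2 0.994 1.236 14.253
3 0.547 0.374 17.327
4 0.301 0.113 19.017
5 0.165 0.034 19.947
6 0.091 0.010 20.458
7 0.050 0.003 20.739
final: 20.739 0.138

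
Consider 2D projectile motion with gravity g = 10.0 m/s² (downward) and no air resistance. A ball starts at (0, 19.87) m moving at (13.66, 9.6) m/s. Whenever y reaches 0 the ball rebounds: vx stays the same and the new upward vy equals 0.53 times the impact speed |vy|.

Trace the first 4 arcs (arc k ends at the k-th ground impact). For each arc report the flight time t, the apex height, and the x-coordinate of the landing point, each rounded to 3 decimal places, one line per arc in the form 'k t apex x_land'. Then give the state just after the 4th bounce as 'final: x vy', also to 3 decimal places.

Arc 1: start y=19.870, vy=9.600 → t=3.173, apex=24.478, x_land=43.338, impact vy=-22.126
  bounce: vy ← 0.53·22.126 = 11.727
Arc 2: start y=0.000, vy=11.727 → t=2.345, apex=6.876, x_land=75.375, impact vy=-11.727
  bounce: vy ← 0.53·11.727 = 6.215
Arc 3: start y=0.000, vy=6.215 → t=1.243, apex=1.931, x_land=92.355, impact vy=-6.215
  bounce: vy ← 0.53·6.215 = 3.294
Arc 4: start y=0.000, vy=3.294 → t=0.659, apex=0.543, x_land=101.355, impact vy=-3.294
  bounce: vy ← 0.53·3.294 = 1.746

1 3.173 24.478 43.338
2 2.345 6.876 75.375
3 1.243 1.931 92.355
4 0.659 0.543 101.355
final: 101.355 1.746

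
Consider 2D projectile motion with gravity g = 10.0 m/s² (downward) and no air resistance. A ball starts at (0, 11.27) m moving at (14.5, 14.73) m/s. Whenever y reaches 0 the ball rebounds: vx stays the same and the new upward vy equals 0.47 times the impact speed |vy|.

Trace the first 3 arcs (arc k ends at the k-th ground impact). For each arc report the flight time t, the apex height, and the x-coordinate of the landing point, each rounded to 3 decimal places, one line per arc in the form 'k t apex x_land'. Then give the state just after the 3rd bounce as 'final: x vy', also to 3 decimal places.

Arc 1: start y=11.270, vy=14.730 → t=3.576, apex=22.119, x_land=51.856, impact vy=-21.033
  bounce: vy ← 0.47·21.033 = 9.885
Arc 2: start y=0.000, vy=9.885 → t=1.977, apex=4.886, x_land=80.523, impact vy=-9.885
  bounce: vy ← 0.47·9.885 = 4.646
Arc 3: start y=0.000, vy=4.646 → t=0.929, apex=1.079, x_land=93.997, impact vy=-4.646
  bounce: vy ← 0.47·4.646 = 2.184

1 3.576 22.119 51.856
2 1.977 4.886 80.523
3 0.929 1.079 93.997
final: 93.997 2.184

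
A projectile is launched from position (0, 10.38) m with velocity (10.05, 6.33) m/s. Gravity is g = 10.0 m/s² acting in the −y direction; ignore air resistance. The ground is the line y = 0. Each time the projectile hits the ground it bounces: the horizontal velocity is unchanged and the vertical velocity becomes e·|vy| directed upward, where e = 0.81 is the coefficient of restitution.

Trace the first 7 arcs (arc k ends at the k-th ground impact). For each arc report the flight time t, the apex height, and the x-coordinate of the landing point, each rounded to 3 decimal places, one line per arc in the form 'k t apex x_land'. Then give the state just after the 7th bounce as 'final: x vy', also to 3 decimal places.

1 2.207 12.383 22.178
2 2.549 8.125 47.800
3 2.065 5.331 68.554
4 1.673 3.497 85.365
5 1.355 2.295 98.982
6 1.097 1.506 110.011
7 0.889 0.988 118.945
final: 118.945 3.600

Arc 1: start y=10.380, vy=6.330 → t=2.207, apex=12.383, x_land=22.178, impact vy=-15.737
  bounce: vy ← 0.81·15.737 = 12.747
Arc 2: start y=0.000, vy=12.747 → t=2.549, apex=8.125, x_land=47.800, impact vy=-12.747
  bounce: vy ← 0.81·12.747 = 10.325
Arc 3: start y=0.000, vy=10.325 → t=2.065, apex=5.331, x_land=68.554, impact vy=-10.325
  bounce: vy ← 0.81·10.325 = 8.364
Arc 4: start y=0.000, vy=8.364 → t=1.673, apex=3.497, x_land=85.365, impact vy=-8.364
  bounce: vy ← 0.81·8.364 = 6.774
Arc 5: start y=0.000, vy=6.774 → t=1.355, apex=2.295, x_land=98.982, impact vy=-6.774
  bounce: vy ← 0.81·6.774 = 5.487
Arc 6: start y=0.000, vy=5.487 → t=1.097, apex=1.506, x_land=110.011, impact vy=-5.487
  bounce: vy ← 0.81·5.487 = 4.445
Arc 7: start y=0.000, vy=4.445 → t=0.889, apex=0.988, x_land=118.945, impact vy=-4.445
  bounce: vy ← 0.81·4.445 = 3.600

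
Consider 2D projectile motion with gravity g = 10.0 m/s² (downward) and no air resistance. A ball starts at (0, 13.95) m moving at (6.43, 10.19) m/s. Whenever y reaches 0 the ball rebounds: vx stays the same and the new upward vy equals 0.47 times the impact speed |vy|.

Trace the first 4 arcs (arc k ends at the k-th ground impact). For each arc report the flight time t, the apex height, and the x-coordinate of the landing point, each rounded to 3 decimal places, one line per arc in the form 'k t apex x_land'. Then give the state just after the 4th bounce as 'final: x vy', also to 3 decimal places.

Arc 1: start y=13.950, vy=10.190 → t=2.976, apex=19.142, x_land=19.133, impact vy=-19.566
  bounce: vy ← 0.47·19.566 = 9.196
Arc 2: start y=0.000, vy=9.196 → t=1.839, apex=4.228, x_land=30.959, impact vy=-9.196
  bounce: vy ← 0.47·9.196 = 4.322
Arc 3: start y=0.000, vy=4.322 → t=0.864, apex=0.934, x_land=36.518, impact vy=-4.322
  bounce: vy ← 0.47·4.322 = 2.031
Arc 4: start y=0.000, vy=2.031 → t=0.406, apex=0.206, x_land=39.130, impact vy=-2.031
  bounce: vy ← 0.47·2.031 = 0.955

1 2.976 19.142 19.133
2 1.839 4.228 30.959
3 0.864 0.934 36.518
4 0.406 0.206 39.130
final: 39.130 0.955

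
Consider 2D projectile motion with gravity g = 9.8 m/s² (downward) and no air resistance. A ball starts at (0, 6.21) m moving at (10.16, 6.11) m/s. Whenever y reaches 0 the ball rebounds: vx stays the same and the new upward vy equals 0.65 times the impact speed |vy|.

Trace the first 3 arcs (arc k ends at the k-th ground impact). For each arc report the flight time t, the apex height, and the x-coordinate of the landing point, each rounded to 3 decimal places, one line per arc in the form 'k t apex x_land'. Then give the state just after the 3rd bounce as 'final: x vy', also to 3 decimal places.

Arc 1: start y=6.210, vy=6.110 → t=1.910, apex=8.115, x_land=19.409, impact vy=-12.611
  bounce: vy ← 0.65·12.611 = 8.197
Arc 2: start y=0.000, vy=8.197 → t=1.673, apex=3.428, x_land=36.406, impact vy=-8.197
  bounce: vy ← 0.65·8.197 = 5.328
Arc 3: start y=0.000, vy=5.328 → t=1.087, apex=1.449, x_land=47.454, impact vy=-5.328
  bounce: vy ← 0.65·5.328 = 3.463

1 1.910 8.115 19.409
2 1.673 3.428 36.406
3 1.087 1.449 47.454
final: 47.454 3.463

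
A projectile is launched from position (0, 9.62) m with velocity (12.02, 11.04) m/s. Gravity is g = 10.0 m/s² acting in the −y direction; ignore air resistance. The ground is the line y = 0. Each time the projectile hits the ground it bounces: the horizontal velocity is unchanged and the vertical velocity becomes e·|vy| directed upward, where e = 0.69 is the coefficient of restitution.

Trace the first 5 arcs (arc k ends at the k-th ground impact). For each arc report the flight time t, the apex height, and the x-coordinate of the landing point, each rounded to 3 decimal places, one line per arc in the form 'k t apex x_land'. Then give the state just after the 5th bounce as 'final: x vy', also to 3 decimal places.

Arc 1: start y=9.620, vy=11.040 → t=2.877, apex=15.714, x_land=34.579, impact vy=-17.728
  bounce: vy ← 0.69·17.728 = 12.232
Arc 2: start y=0.000, vy=12.232 → t=2.446, apex=7.481, x_land=63.986, impact vy=-12.232
  bounce: vy ← 0.69·12.232 = 8.440
Arc 3: start y=0.000, vy=8.440 → t=1.688, apex=3.562, x_land=84.276, impact vy=-8.440
  bounce: vy ← 0.69·8.440 = 5.824
Arc 4: start y=0.000, vy=5.824 → t=1.165, apex=1.696, x_land=98.276, impact vy=-5.824
  bounce: vy ← 0.69·5.824 = 4.018
Arc 5: start y=0.000, vy=4.018 → t=0.804, apex=0.807, x_land=107.937, impact vy=-4.018
  bounce: vy ← 0.69·4.018 = 2.773

1 2.877 15.714 34.579
2 2.446 7.481 63.986
3 1.688 3.562 84.276
4 1.165 1.696 98.276
5 0.804 0.807 107.937
final: 107.937 2.773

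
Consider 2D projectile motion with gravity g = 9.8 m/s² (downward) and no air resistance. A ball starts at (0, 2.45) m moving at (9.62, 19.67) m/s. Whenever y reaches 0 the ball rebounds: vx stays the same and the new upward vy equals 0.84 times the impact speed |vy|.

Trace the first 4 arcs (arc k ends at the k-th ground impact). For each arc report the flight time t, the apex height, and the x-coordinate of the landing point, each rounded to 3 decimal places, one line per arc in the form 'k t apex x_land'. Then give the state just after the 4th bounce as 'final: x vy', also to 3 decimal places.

Arc 1: start y=2.450, vy=19.670 → t=4.135, apex=22.190, x_land=39.781, impact vy=-20.855
  bounce: vy ← 0.84·20.855 = 17.518
Arc 2: start y=0.000, vy=17.518 → t=3.575, apex=15.657, x_land=74.173, impact vy=-17.518
  bounce: vy ← 0.84·17.518 = 14.715
Arc 3: start y=0.000, vy=14.715 → t=3.003, apex=11.048, x_land=103.063, impact vy=-14.715
  bounce: vy ← 0.84·14.715 = 12.361
Arc 4: start y=0.000, vy=12.361 → t=2.523, apex=7.795, x_land=127.331, impact vy=-12.361
  bounce: vy ← 0.84·12.361 = 10.383

1 4.135 22.190 39.781
2 3.575 15.657 74.173
3 3.003 11.048 103.063
4 2.523 7.795 127.331
final: 127.331 10.383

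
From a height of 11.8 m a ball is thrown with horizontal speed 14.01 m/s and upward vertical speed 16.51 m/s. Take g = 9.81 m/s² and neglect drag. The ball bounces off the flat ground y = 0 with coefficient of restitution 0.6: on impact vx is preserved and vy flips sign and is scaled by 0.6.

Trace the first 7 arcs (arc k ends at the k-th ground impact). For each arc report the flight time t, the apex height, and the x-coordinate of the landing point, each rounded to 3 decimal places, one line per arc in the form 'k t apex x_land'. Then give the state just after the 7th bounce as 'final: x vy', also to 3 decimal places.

Arc 1: start y=11.800, vy=16.510 → t=3.972, apex=25.693, x_land=55.643, impact vy=-22.452
  bounce: vy ← 0.6·22.452 = 13.471
Arc 2: start y=0.000, vy=13.471 → t=2.746, apex=9.249, x_land=94.121, impact vy=-13.471
  bounce: vy ← 0.6·13.471 = 8.083
Arc 3: start y=0.000, vy=8.083 → t=1.648, apex=3.330, x_land=117.207, impact vy=-8.083
  bounce: vy ← 0.6·8.083 = 4.850
Arc 4: start y=0.000, vy=4.850 → t=0.989, apex=1.199, x_land=131.059, impact vy=-4.850
  bounce: vy ← 0.6·4.850 = 2.910
Arc 5: start y=0.000, vy=2.910 → t=0.593, apex=0.432, x_land=139.370, impact vy=-2.910
  bounce: vy ← 0.6·2.910 = 1.746
Arc 6: start y=0.000, vy=1.746 → t=0.356, apex=0.155, x_land=144.357, impact vy=-1.746
  bounce: vy ← 0.6·1.746 = 1.048
Arc 7: start y=0.000, vy=1.048 → t=0.214, apex=0.056, x_land=147.349, impact vy=-1.048
  bounce: vy ← 0.6·1.048 = 0.629

1 3.972 25.693 55.643
2 2.746 9.249 94.121
3 1.648 3.330 117.207
4 0.989 1.199 131.059
5 0.593 0.432 139.370
6 0.356 0.155 144.357
7 0.214 0.056 147.349
final: 147.349 0.629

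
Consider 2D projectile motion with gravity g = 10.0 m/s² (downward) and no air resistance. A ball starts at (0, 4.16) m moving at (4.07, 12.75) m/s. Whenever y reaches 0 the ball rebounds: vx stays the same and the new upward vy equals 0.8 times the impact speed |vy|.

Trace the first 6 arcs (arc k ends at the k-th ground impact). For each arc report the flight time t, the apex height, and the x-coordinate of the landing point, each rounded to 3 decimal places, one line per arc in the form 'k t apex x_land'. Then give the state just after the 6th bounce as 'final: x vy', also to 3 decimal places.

1 2.843 12.288 11.570
2 2.508 7.864 21.778
3 2.007 5.033 29.945
4 1.605 3.221 36.479
5 1.284 2.062 41.706
6 1.027 1.319 45.887
final: 45.887 4.110

Arc 1: start y=4.160, vy=12.750 → t=2.843, apex=12.288, x_land=11.570, impact vy=-15.677
  bounce: vy ← 0.8·15.677 = 12.541
Arc 2: start y=0.000, vy=12.541 → t=2.508, apex=7.864, x_land=21.778, impact vy=-12.541
  bounce: vy ← 0.8·12.541 = 10.033
Arc 3: start y=0.000, vy=10.033 → t=2.007, apex=5.033, x_land=29.945, impact vy=-10.033
  bounce: vy ← 0.8·10.033 = 8.027
Arc 4: start y=0.000, vy=8.027 → t=1.605, apex=3.221, x_land=36.479, impact vy=-8.027
  bounce: vy ← 0.8·8.027 = 6.421
Arc 5: start y=0.000, vy=6.421 → t=1.284, apex=2.062, x_land=41.706, impact vy=-6.421
  bounce: vy ← 0.8·6.421 = 5.137
Arc 6: start y=0.000, vy=5.137 → t=1.027, apex=1.319, x_land=45.887, impact vy=-5.137
  bounce: vy ← 0.8·5.137 = 4.110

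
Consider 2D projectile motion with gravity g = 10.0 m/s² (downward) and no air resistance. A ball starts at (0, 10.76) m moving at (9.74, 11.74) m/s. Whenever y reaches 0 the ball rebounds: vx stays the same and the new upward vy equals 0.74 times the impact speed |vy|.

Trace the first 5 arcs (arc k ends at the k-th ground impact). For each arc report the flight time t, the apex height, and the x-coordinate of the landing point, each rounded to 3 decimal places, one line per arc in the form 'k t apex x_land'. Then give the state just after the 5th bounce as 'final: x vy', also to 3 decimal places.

Arc 1: start y=10.760, vy=11.740 → t=3.053, apex=17.651, x_land=29.735, impact vy=-18.789
  bounce: vy ← 0.74·18.789 = 13.904
Arc 2: start y=0.000, vy=13.904 → t=2.781, apex=9.666, x_land=56.820, impact vy=-13.904
  bounce: vy ← 0.74·13.904 = 10.289
Arc 3: start y=0.000, vy=10.289 → t=2.058, apex=5.293, x_land=76.863, impact vy=-10.289
  bounce: vy ← 0.74·10.289 = 7.614
Arc 4: start y=0.000, vy=7.614 → t=1.523, apex=2.898, x_land=91.694, impact vy=-7.614
  bounce: vy ← 0.74·7.614 = 5.634
Arc 5: start y=0.000, vy=5.634 → t=1.127, apex=1.587, x_land=102.670, impact vy=-5.634
  bounce: vy ← 0.74·5.634 = 4.169

1 3.053 17.651 29.735
2 2.781 9.666 56.820
3 2.058 5.293 76.863
4 1.523 2.898 91.694
5 1.127 1.587 102.670
final: 102.670 4.169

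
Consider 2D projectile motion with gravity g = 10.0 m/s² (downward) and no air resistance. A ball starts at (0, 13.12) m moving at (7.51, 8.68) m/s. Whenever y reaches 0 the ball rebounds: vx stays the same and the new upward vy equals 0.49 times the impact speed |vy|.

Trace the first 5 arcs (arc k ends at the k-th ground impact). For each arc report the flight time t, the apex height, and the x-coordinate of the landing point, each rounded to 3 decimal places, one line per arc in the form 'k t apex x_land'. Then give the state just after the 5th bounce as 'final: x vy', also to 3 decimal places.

1 2.706 16.887 20.320
2 1.801 4.055 33.846
3 0.883 0.974 40.474
4 0.432 0.234 43.721
5 0.212 0.056 45.312
final: 45.312 0.519

Arc 1: start y=13.120, vy=8.680 → t=2.706, apex=16.887, x_land=20.320, impact vy=-18.378
  bounce: vy ← 0.49·18.378 = 9.005
Arc 2: start y=0.000, vy=9.005 → t=1.801, apex=4.055, x_land=33.846, impact vy=-9.005
  bounce: vy ← 0.49·9.005 = 4.413
Arc 3: start y=0.000, vy=4.413 → t=0.883, apex=0.974, x_land=40.474, impact vy=-4.413
  bounce: vy ← 0.49·4.413 = 2.162
Arc 4: start y=0.000, vy=2.162 → t=0.432, apex=0.234, x_land=43.721, impact vy=-2.162
  bounce: vy ← 0.49·2.162 = 1.059
Arc 5: start y=0.000, vy=1.059 → t=0.212, apex=0.056, x_land=45.312, impact vy=-1.059
  bounce: vy ← 0.49·1.059 = 0.519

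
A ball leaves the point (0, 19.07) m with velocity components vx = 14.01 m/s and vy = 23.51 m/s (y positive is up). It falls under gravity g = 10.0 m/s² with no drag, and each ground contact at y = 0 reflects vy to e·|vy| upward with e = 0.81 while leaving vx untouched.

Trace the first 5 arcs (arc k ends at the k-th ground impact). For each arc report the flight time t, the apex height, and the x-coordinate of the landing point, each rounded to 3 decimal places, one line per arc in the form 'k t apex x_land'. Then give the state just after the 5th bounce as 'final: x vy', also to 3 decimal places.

1 5.407 46.706 75.757
2 4.951 30.644 145.124
3 4.011 20.105 201.312
4 3.249 13.191 246.823
5 2.631 8.655 283.688
final: 283.688 10.657

Arc 1: start y=19.070, vy=23.510 → t=5.407, apex=46.706, x_land=75.757, impact vy=-30.563
  bounce: vy ← 0.81·30.563 = 24.756
Arc 2: start y=0.000, vy=24.756 → t=4.951, apex=30.644, x_land=145.124, impact vy=-24.756
  bounce: vy ← 0.81·24.756 = 20.053
Arc 3: start y=0.000, vy=20.053 → t=4.011, apex=20.105, x_land=201.312, impact vy=-20.053
  bounce: vy ← 0.81·20.053 = 16.243
Arc 4: start y=0.000, vy=16.243 → t=3.249, apex=13.191, x_land=246.823, impact vy=-16.243
  bounce: vy ← 0.81·16.243 = 13.157
Arc 5: start y=0.000, vy=13.157 → t=2.631, apex=8.655, x_land=283.688, impact vy=-13.157
  bounce: vy ← 0.81·13.157 = 10.657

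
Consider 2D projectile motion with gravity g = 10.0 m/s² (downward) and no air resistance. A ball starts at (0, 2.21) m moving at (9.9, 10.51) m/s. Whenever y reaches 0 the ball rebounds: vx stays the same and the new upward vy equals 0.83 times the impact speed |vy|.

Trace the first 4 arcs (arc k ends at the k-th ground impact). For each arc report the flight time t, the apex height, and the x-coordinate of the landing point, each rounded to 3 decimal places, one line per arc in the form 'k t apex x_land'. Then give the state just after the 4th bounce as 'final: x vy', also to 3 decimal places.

Arc 1: start y=2.210, vy=10.510 → t=2.295, apex=7.733, x_land=22.717, impact vy=-12.436
  bounce: vy ← 0.83·12.436 = 10.322
Arc 2: start y=0.000, vy=10.322 → t=2.064, apex=5.327, x_land=43.154, impact vy=-10.322
  bounce: vy ← 0.83·10.322 = 8.567
Arc 3: start y=0.000, vy=8.567 → t=1.713, apex=3.670, x_land=60.118, impact vy=-8.567
  bounce: vy ← 0.83·8.567 = 7.111
Arc 4: start y=0.000, vy=7.111 → t=1.422, apex=2.528, x_land=74.197, impact vy=-7.111
  bounce: vy ← 0.83·7.111 = 5.902

1 2.295 7.733 22.717
2 2.064 5.327 43.154
3 1.713 3.670 60.118
4 1.422 2.528 74.197
final: 74.197 5.902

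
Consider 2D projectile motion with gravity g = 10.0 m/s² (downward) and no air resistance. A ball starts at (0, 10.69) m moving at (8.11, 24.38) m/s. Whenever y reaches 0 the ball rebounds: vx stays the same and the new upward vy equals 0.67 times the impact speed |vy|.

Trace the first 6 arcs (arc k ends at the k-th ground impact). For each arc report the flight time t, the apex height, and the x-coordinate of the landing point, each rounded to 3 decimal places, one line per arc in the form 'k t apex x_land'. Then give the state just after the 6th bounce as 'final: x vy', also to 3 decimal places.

Arc 1: start y=10.690, vy=24.380 → t=5.281, apex=40.409, x_land=42.828, impact vy=-28.429
  bounce: vy ← 0.67·28.429 = 19.047
Arc 2: start y=0.000, vy=19.047 → t=3.809, apex=18.140, x_land=73.722, impact vy=-19.047
  bounce: vy ← 0.67·19.047 = 12.762
Arc 3: start y=0.000, vy=12.762 → t=2.552, apex=8.143, x_land=94.422, impact vy=-12.762
  bounce: vy ← 0.67·12.762 = 8.550
Arc 4: start y=0.000, vy=8.550 → t=1.710, apex=3.655, x_land=108.290, impact vy=-8.550
  bounce: vy ← 0.67·8.550 = 5.729
Arc 5: start y=0.000, vy=5.729 → t=1.146, apex=1.641, x_land=117.582, impact vy=-5.729
  bounce: vy ← 0.67·5.729 = 3.838
Arc 6: start y=0.000, vy=3.838 → t=0.768, apex=0.737, x_land=123.808, impact vy=-3.838
  bounce: vy ← 0.67·3.838 = 2.572

1 5.281 40.409 42.828
2 3.809 18.140 73.722
3 2.552 8.143 94.422
4 1.710 3.655 108.290
5 1.146 1.641 117.582
6 0.768 0.737 123.808
final: 123.808 2.572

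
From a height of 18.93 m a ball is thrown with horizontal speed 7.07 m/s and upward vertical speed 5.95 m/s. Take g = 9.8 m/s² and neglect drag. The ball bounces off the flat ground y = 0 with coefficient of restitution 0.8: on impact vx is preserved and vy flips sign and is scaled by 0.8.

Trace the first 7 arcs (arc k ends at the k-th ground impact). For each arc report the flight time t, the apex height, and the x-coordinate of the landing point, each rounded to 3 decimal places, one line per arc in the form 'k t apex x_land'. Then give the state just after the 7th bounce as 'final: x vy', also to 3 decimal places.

Arc 1: start y=18.930, vy=5.950 → t=2.664, apex=20.736, x_land=18.837, impact vy=-20.160
  bounce: vy ← 0.8·20.160 = 16.128
Arc 2: start y=0.000, vy=16.128 → t=3.291, apex=13.271, x_land=42.107, impact vy=-16.128
  bounce: vy ← 0.8·16.128 = 12.902
Arc 3: start y=0.000, vy=12.902 → t=2.633, apex=8.494, x_land=60.724, impact vy=-12.902
  bounce: vy ← 0.8·12.902 = 10.322
Arc 4: start y=0.000, vy=10.322 → t=2.107, apex=5.436, x_land=75.617, impact vy=-10.322
  bounce: vy ← 0.8·10.322 = 8.258
Arc 5: start y=0.000, vy=8.258 → t=1.685, apex=3.479, x_land=87.531, impact vy=-8.258
  bounce: vy ← 0.8·8.258 = 6.606
Arc 6: start y=0.000, vy=6.606 → t=1.348, apex=2.227, x_land=97.063, impact vy=-6.606
  bounce: vy ← 0.8·6.606 = 5.285
Arc 7: start y=0.000, vy=5.285 → t=1.079, apex=1.425, x_land=104.688, impact vy=-5.285
  bounce: vy ← 0.8·5.285 = 4.228

1 2.664 20.736 18.837
2 3.291 13.271 42.107
3 2.633 8.494 60.724
4 2.107 5.436 75.617
5 1.685 3.479 87.531
6 1.348 2.227 97.063
7 1.079 1.425 104.688
final: 104.688 4.228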